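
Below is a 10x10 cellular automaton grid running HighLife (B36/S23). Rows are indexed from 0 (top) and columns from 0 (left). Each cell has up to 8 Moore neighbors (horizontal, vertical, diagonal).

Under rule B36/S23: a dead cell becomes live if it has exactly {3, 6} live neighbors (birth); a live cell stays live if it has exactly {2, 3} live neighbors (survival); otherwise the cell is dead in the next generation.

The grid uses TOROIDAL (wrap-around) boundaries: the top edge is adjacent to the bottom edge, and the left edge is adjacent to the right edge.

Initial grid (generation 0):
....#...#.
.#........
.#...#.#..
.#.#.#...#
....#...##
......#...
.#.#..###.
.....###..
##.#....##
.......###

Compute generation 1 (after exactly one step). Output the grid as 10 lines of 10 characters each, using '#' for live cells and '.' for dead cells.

Answer: .......###
..........
.#..#.#...
..#..##..#
#...##..##
.....##..#
........#.
.#..##....
#.........
.......#..

Derivation:
Simulating step by step:
Generation 0 (given above): 30 live cells
Generation 1: 24 live cells
(generation 1 grid is the final answer)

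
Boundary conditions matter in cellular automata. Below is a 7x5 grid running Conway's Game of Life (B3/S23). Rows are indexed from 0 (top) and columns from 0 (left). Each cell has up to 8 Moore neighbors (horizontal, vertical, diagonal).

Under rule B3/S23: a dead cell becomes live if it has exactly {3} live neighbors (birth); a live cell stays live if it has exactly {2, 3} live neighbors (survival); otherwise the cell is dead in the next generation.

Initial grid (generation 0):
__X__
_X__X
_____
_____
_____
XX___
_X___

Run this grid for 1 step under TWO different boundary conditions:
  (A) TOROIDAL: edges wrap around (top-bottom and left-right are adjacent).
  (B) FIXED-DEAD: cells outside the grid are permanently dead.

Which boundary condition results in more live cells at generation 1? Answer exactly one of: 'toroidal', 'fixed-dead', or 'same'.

Under TOROIDAL boundary, generation 1:
XXX__
_____
_____
_____
_____
XX___
XXX__
Population = 8

Under FIXED-DEAD boundary, generation 1:
_____
_____
_____
_____
_____
XX___
XX___
Population = 4

Comparison: toroidal=8, fixed-dead=4 -> toroidal

Answer: toroidal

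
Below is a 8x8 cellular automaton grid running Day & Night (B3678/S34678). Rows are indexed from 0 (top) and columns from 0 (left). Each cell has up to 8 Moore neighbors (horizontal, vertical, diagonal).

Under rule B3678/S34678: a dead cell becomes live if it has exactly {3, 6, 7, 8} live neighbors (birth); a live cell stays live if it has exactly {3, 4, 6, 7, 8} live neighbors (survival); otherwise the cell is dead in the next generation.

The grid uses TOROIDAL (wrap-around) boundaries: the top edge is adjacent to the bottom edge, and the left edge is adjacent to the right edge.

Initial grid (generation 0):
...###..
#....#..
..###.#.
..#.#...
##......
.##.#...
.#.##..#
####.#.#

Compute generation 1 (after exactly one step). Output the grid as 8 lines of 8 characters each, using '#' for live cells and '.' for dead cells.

Answer: ...#.#.#
..#.###.
.#.##...
..#..#..
.#......
.##.....
#.#.###.
##..##..

Derivation:
Simulating step by step:
Generation 0 (given above): 26 live cells
Generation 1: 24 live cells
(generation 1 grid is the final answer)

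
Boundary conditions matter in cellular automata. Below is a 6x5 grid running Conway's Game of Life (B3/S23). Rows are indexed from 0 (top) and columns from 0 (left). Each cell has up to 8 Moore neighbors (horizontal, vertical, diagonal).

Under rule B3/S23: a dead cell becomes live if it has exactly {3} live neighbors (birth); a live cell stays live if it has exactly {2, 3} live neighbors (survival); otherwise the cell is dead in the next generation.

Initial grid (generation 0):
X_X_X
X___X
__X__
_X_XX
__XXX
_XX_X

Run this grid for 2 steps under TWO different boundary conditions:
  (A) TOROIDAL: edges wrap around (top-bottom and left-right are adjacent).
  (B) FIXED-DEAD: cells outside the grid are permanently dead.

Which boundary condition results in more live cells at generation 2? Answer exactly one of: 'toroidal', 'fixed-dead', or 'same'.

Under TOROIDAL boundary, generation 2:
_____
X_XX_
__XX_
XXX__
X____
_____
Population = 9

Under FIXED-DEAD boundary, generation 2:
_____
_X_X_
_XXX_
_XXX_
_XXX_
_____
Population = 11

Comparison: toroidal=9, fixed-dead=11 -> fixed-dead

Answer: fixed-dead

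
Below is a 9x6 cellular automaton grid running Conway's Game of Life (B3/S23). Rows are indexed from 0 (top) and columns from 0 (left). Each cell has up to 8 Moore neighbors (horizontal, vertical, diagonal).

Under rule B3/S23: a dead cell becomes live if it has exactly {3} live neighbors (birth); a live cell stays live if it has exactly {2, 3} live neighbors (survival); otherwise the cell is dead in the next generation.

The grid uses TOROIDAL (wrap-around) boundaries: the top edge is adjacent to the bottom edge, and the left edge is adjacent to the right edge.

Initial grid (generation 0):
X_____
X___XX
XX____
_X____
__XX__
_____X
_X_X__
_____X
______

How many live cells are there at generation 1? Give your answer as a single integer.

Simulating step by step:
Generation 0 (given above): 13 live cells
Generation 1: 9 live cells
X_____
______
_X____
XX____
__X___
___XX_
X___X_
______
______
Population at generation 1: 9

Answer: 9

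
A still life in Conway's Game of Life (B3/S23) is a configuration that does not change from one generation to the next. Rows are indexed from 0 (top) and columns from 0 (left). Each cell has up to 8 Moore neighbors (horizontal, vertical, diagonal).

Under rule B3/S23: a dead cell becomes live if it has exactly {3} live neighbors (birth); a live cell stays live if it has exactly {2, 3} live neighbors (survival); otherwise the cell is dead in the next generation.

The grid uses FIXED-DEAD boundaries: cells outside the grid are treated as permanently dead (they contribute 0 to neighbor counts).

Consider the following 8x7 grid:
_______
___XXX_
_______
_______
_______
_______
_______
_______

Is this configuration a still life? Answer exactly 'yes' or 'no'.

Compute generation 1 and compare to generation 0 (given above):
Generation 1:
____X__
____X__
____X__
_______
_______
_______
_______
_______
Cell (0,4) differs: gen0=0 vs gen1=1 -> NOT a still life.

Answer: no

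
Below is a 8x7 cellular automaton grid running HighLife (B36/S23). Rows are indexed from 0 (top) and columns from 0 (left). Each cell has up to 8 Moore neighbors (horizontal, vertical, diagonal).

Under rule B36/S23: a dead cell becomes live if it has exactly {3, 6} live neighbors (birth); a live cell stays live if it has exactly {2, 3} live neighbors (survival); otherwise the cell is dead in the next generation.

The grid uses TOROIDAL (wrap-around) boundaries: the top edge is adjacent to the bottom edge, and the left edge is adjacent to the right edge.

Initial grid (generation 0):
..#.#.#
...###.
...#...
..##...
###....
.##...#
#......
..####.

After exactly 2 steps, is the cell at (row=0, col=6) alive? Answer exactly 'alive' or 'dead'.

Answer: dead

Derivation:
Simulating step by step:
Generation 0 (given above): 20 live cells
Generation 1: 18 live cells
..#..##
..#..#.
.......
...#...
#......
..#...#
#...###
.##.###
Generation 2: 9 live cells
#.#....
.....##
.......
.......
.......
.#.....
..#.#..
.##....

Cell (0,6) at generation 2: 0 -> dead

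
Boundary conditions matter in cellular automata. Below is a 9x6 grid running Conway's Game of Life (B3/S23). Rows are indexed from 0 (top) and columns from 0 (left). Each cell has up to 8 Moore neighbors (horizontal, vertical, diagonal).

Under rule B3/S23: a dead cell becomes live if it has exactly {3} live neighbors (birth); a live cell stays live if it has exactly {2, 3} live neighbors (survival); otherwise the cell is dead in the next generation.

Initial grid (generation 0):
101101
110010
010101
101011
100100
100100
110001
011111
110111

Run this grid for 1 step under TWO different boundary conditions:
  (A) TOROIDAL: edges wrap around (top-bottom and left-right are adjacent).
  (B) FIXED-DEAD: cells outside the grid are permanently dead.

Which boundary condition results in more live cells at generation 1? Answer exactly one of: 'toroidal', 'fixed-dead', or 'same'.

Answer: fixed-dead

Derivation:
Under TOROIDAL boundary, generation 1:
000000
000000
000100
001000
101100
001010
000000
000000
000000
Population = 7

Under FIXED-DEAD boundary, generation 1:
101110
100001
000101
101001
101100
101010
100001
000000
110001
Population = 22

Comparison: toroidal=7, fixed-dead=22 -> fixed-dead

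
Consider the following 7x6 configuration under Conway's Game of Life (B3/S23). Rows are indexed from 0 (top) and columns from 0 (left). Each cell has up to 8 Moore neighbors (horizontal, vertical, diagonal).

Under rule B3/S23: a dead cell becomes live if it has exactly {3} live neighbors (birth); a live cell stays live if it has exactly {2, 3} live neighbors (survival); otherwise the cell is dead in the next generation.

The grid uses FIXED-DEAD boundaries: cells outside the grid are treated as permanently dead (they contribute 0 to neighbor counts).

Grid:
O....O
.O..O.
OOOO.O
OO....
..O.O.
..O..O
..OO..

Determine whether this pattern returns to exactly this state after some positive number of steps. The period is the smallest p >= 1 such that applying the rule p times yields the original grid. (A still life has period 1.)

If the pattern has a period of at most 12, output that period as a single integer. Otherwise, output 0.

Answer: 0

Derivation:
Simulating and comparing each generation to the original:
Gen 0 (original, given above): 17 live cells
Gen 1: 14 live cells, differs from original
Gen 2: 12 live cells, differs from original
Gen 3: 13 live cells, differs from original
Gen 4: 17 live cells, differs from original
Gen 5: 14 live cells, differs from original
Gen 6: 16 live cells, differs from original
Gen 7: 16 live cells, differs from original
Gen 8: 16 live cells, differs from original
Gen 9: 13 live cells, differs from original
Gen 10: 15 live cells, differs from original
Gen 11: 9 live cells, differs from original
Gen 12: 9 live cells, differs from original
No period found within 12 steps.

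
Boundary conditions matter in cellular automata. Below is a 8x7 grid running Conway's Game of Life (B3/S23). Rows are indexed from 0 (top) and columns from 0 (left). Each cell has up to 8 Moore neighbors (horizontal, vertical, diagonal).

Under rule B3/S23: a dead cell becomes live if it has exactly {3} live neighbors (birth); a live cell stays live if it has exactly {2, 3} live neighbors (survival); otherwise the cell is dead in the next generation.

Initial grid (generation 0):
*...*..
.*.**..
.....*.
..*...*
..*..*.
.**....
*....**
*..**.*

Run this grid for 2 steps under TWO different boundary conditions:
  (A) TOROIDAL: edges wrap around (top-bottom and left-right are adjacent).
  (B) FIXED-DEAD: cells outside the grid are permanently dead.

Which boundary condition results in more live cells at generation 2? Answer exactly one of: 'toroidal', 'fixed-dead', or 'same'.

Under TOROIDAL boundary, generation 2:
**....*
*......
..*....
.....**
*.****.
.....**
*....**
......*
Population = 18

Under FIXED-DEAD boundary, generation 2:
...*.*.
.......
..*....
.....**
.****..
......*
..*....
....*.*
Population = 13

Comparison: toroidal=18, fixed-dead=13 -> toroidal

Answer: toroidal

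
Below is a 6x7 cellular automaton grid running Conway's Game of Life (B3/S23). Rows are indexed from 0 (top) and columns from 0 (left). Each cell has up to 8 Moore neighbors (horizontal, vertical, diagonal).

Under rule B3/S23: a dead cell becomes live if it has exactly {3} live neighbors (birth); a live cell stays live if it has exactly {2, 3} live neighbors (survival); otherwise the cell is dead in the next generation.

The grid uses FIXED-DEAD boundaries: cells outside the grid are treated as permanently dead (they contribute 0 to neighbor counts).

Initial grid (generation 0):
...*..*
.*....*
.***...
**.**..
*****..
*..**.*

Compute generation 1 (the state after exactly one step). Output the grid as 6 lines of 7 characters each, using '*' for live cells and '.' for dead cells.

Simulating step by step:
Generation 0 (given above): 20 live cells
Generation 1: 7 live cells
(generation 1 grid is the final answer)

Answer: .......
.*.*...
...**..
.......
.......
*...**.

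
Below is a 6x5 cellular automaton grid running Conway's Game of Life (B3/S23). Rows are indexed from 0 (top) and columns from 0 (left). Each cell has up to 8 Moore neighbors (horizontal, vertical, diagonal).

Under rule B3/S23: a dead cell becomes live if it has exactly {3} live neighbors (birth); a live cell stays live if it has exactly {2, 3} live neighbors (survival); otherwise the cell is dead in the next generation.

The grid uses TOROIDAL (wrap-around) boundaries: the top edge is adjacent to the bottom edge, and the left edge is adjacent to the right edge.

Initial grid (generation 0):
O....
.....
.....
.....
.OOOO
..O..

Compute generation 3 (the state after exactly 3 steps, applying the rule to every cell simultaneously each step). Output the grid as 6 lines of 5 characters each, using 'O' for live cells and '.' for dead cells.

Simulating step by step:
Generation 0 (given above): 6 live cells
Generation 1: 8 live cells
.....
.....
.....
..OO.
.OOO.
O.O.O
Generation 2: 6 live cells
.....
.....
.....
.O.O.
O....
O.O.O
Generation 3: 6 live cells
(generation 3 grid is the final answer)

Answer: .....
.....
.....
.....
O.OO.
OO..O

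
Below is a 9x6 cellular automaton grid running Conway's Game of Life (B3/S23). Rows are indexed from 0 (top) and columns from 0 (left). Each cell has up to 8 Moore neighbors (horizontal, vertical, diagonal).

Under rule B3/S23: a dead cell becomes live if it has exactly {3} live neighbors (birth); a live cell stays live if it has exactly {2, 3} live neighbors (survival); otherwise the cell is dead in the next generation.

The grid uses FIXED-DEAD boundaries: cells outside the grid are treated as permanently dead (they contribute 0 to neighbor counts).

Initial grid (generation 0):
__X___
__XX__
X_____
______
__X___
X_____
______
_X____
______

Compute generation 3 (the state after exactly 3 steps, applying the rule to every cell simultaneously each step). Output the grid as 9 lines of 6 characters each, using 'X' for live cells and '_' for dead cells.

Simulating step by step:
Generation 0 (given above): 7 live cells
Generation 1: 5 live cells
__XX__
_XXX__
______
______
______
______
______
______
______
Generation 2: 5 live cells
_X_X__
_X_X__
__X___
______
______
______
______
______
______
Generation 3: 3 live cells
(generation 3 grid is the final answer)

Answer: ______
_X_X__
__X___
______
______
______
______
______
______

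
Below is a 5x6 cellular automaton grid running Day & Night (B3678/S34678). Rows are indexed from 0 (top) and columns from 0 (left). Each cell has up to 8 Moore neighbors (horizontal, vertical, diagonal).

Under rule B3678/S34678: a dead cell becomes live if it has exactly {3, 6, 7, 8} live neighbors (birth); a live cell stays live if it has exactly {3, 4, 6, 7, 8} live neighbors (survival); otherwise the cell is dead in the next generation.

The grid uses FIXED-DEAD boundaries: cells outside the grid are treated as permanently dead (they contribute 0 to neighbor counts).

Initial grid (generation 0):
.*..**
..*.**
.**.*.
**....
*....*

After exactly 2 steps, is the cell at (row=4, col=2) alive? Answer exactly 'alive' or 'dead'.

Answer: alive

Derivation:
Simulating step by step:
Generation 0 (given above): 13 live cells
Generation 1: 14 live cells
...***
..*.**
***..*
***...
.*....
Generation 2: 15 live cells
...***
..*..*
***.*.
***...
***...

Cell (4,2) at generation 2: 1 -> alive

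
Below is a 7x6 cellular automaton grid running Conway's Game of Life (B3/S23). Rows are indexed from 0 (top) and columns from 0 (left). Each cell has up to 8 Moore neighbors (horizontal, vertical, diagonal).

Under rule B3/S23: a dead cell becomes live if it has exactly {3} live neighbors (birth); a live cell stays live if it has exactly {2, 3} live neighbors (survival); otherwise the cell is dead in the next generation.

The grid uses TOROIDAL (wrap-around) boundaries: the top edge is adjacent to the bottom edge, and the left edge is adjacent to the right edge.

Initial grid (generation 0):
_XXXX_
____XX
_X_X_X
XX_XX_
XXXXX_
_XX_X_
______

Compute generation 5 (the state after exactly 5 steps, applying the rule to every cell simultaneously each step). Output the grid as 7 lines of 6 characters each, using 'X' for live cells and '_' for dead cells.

Simulating step by step:
Generation 0 (given above): 21 live cells
Generation 1: 12 live cells
__XXXX
_X___X
_X_X__
______
______
X___XX
____X_
Generation 2: 12 live cells
X_XX_X
_X___X
X_X___
______
_____X
____XX
X_____
Generation 3: 16 live cells
__X_XX
___XXX
XX____
______
____XX
X___XX
XX_X__
Generation 4: 17 live cells
_XX___
_XXX__
X___XX
X____X
X___X_
_X_X__
_XXX__
Generation 5: 17 live cells
(generation 5 grid is the final answer)

Answer: X_____
___XXX
__XXX_
_X____
XX__X_
XX_XX_
X__X__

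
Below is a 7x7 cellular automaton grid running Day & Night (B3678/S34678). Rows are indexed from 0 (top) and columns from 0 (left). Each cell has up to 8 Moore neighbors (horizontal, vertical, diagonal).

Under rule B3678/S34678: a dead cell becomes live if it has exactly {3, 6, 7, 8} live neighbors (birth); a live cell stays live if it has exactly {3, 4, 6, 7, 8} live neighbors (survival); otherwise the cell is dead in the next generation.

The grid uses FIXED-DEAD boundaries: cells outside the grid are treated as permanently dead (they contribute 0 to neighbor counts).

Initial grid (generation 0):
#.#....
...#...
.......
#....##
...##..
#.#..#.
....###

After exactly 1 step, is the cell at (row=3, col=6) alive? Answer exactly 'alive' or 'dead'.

Answer: dead

Derivation:
Simulating step by step:
Generation 0 (given above): 14 live cells
Generation 1: 7 live cells
.......
.......
.......
....#..
.#..#.#
.....##
.....#.

Cell (3,6) at generation 1: 0 -> dead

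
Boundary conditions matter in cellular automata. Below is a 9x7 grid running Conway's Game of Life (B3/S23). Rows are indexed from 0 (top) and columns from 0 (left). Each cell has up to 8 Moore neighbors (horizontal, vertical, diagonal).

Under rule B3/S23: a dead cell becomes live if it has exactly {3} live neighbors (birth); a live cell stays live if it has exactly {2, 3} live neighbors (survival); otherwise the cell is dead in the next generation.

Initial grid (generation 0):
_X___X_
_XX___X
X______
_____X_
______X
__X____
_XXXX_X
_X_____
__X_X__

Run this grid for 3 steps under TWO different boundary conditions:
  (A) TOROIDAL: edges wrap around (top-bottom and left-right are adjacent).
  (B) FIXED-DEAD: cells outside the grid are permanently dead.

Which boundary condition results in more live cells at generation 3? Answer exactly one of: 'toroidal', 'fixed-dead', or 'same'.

Answer: toroidal

Derivation:
Under TOROIDAL boundary, generation 3:
_____XX
X_X_XX_
X____XX
__X____
_X___X_
__X__X_
X_XX_X_
__XX__X
__XX_XX
Population = 25

Under FIXED-DEAD boundary, generation 3:
_X_____
X_X____
XX_____
_X_____
_______
XXX____
X__XX__
_XXXX__
_______
Population = 16

Comparison: toroidal=25, fixed-dead=16 -> toroidal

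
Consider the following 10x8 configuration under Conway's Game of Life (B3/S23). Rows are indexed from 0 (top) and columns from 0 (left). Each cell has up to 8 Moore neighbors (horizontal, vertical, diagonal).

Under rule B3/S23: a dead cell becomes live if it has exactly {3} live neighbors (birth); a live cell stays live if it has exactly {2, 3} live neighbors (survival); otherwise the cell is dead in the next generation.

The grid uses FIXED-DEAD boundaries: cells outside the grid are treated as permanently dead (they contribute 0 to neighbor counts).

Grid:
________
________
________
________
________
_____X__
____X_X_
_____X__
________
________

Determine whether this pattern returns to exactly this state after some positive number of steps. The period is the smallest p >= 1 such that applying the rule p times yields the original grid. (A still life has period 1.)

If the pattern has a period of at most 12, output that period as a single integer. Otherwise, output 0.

Answer: 1

Derivation:
Simulating and comparing each generation to the original:
Gen 0 (original, given above): 4 live cells
Gen 1: 4 live cells, MATCHES original -> period = 1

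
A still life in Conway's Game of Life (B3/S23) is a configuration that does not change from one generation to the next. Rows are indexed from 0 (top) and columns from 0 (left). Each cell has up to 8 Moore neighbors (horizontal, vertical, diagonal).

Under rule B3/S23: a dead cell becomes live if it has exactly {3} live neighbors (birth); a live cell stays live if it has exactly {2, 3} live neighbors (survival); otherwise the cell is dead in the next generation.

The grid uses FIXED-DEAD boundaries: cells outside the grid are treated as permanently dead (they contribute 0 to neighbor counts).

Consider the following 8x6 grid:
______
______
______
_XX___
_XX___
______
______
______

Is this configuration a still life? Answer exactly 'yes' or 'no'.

Answer: yes

Derivation:
Compute generation 1 and compare to generation 0 (given above):
Generation 1:
______
______
______
_XX___
_XX___
______
______
______
The grids are IDENTICAL -> still life.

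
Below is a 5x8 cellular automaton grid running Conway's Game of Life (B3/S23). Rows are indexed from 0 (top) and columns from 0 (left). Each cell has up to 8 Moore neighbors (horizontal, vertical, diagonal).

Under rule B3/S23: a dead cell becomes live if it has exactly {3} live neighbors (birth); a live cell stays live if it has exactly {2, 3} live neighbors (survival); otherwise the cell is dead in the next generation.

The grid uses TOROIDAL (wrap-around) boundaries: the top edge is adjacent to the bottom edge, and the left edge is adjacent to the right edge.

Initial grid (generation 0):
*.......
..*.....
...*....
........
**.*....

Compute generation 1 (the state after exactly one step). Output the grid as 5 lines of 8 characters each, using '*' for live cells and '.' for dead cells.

Simulating step by step:
Generation 0 (given above): 6 live cells
Generation 1: 5 live cells
(generation 1 grid is the final answer)

Answer: *.*.....
........
........
..*.....
**......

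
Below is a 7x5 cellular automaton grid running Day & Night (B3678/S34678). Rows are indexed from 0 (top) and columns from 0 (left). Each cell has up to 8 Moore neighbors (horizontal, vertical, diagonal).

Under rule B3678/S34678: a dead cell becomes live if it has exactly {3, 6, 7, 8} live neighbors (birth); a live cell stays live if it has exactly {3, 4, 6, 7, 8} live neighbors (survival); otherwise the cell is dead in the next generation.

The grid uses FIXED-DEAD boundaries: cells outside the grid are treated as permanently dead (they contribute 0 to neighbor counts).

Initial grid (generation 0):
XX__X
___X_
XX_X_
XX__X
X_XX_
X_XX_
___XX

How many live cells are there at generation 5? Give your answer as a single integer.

Answer: 3

Derivation:
Simulating step by step:
Generation 0 (given above): 18 live cells
Generation 1: 13 live cells
_____
____X
XX__X
X____
XXXXX
__X__
__XX_
Generation 2: 8 live cells
_____
_____
_____
XX__X
_XXX_
___XX
_____
Generation 3: 7 live cells
_____
_____
_____
_X_X_
XXXX_
___X_
_____
Generation 4: 6 live cells
_____
_____
_____
XX___
_X_XX
_X___
_____
Generation 5: 3 live cells
_____
_____
_____
__X__
_X___
__X__
_____
Population at generation 5: 3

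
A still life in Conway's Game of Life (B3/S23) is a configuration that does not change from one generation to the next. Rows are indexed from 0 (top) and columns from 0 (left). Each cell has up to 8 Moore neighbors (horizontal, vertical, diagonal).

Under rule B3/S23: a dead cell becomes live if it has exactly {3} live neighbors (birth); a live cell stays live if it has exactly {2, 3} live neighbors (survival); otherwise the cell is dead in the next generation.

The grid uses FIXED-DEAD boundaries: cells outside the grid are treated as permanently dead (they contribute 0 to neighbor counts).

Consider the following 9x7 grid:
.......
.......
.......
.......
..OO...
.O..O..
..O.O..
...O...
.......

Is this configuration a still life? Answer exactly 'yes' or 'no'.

Compute generation 1 and compare to generation 0 (given above):
Generation 1:
.......
.......
.......
.......
..OO...
.O..O..
..O.O..
...O...
.......
The grids are IDENTICAL -> still life.

Answer: yes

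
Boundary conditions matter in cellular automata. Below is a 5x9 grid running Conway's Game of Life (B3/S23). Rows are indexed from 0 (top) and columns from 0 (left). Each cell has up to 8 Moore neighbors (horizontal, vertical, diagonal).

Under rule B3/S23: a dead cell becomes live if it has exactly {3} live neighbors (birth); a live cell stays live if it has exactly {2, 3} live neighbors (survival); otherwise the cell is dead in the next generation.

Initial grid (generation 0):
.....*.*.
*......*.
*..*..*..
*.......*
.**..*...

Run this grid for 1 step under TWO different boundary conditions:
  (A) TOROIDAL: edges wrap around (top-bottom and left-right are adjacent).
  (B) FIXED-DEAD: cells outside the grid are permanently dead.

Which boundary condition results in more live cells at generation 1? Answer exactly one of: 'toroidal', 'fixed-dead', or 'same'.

Under TOROIDAL boundary, generation 1:
.*......*
.......*.
**.....*.
*.*.....*
**....*.*
Population = 13

Under FIXED-DEAD boundary, generation 1:
......*..
.......*.
**.....*.
*.*......
.*.......
Population = 8

Comparison: toroidal=13, fixed-dead=8 -> toroidal

Answer: toroidal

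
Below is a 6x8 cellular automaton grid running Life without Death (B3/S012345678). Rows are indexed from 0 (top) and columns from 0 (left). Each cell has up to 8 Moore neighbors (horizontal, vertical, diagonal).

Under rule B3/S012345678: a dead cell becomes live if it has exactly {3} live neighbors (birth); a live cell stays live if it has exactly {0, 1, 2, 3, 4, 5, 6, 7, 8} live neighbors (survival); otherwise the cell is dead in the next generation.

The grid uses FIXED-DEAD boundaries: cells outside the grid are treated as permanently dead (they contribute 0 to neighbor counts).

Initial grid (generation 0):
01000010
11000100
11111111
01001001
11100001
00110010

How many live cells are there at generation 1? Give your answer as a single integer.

Simulating step by step:
Generation 0 (given above): 23 live cells
Generation 1: 27 live cells
11000010
11010101
11111111
01001001
11100011
00110010
Population at generation 1: 27

Answer: 27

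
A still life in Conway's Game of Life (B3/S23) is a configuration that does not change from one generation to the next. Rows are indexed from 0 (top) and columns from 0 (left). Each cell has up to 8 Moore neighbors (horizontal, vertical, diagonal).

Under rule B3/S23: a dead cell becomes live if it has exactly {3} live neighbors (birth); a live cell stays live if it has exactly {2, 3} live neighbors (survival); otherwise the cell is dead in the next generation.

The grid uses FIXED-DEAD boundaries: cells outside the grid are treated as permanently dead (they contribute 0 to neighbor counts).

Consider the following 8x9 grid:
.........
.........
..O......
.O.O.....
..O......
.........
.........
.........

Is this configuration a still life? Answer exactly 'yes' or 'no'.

Answer: yes

Derivation:
Compute generation 1 and compare to generation 0 (given above):
Generation 1:
.........
.........
..O......
.O.O.....
..O......
.........
.........
.........
The grids are IDENTICAL -> still life.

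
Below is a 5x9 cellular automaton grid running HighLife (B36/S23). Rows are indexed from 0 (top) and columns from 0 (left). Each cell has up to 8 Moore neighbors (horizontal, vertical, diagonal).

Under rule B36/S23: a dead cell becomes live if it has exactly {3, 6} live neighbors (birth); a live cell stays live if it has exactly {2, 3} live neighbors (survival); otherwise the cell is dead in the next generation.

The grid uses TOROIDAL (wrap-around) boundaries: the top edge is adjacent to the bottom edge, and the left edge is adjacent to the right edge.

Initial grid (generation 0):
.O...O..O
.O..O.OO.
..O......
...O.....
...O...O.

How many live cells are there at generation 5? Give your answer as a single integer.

Simulating step by step:
Generation 0 (given above): 11 live cells
Generation 1: 17 live cells
O.O.OO..O
OOO..OOO.
..OO.....
..OO.....
..O.O....
Generation 2: 18 live cells
OOO.O..OO
O....OOO.
....O.O..
.O..O....
..OOOO...
Generation 3: 12 live cells
O.O....O.
O..OO....
....O.OO.
..O......
.....O..O
Generation 4: 17 live cells
OO.OO....
.O.OOOOO.
....OO...
.....OOO.
.O......O
Generation 5: 20 live cells
.O.O..OOO
OO....O..
...O.....
....OOOO.
.OO.OOOOO
Population at generation 5: 20

Answer: 20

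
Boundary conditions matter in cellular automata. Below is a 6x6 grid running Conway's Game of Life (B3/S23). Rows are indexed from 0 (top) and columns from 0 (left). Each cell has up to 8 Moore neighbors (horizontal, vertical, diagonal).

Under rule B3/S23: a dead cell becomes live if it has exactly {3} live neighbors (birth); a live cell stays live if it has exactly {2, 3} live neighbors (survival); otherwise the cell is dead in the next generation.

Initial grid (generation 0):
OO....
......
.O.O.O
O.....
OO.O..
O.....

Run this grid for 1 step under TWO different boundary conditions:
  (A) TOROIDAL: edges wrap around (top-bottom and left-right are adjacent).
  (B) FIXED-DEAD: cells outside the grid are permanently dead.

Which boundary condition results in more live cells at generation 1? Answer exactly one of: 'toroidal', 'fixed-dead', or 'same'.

Answer: toroidal

Derivation:
Under TOROIDAL boundary, generation 1:
OO....
.OO...
O.....
....OO
OO...O
..O..O
Population = 12

Under FIXED-DEAD boundary, generation 1:
......
OOO...
......
O...O.
OO....
OO....
Population = 9

Comparison: toroidal=12, fixed-dead=9 -> toroidal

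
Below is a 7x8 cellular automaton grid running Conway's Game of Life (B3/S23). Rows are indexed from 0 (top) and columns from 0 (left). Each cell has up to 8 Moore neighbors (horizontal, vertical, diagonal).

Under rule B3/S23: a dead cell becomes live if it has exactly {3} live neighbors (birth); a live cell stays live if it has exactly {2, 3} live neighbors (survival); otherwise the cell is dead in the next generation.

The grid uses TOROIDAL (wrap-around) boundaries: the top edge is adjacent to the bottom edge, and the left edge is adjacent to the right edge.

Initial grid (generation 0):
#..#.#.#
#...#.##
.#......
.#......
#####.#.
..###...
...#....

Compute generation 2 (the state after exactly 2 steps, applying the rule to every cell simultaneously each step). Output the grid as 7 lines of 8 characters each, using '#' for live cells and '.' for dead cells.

Answer: .....##.
.##.####
#.#.###.
#...#...
....##..
....##..
....#...

Derivation:
Simulating step by step:
Generation 0 (given above): 20 live cells
Generation 1: 14 live cells
#..#.#..
.#..###.
.#.....#
...#....
#...##..
.....#..
........
Generation 2: 20 live cells
(generation 2 grid is the final answer)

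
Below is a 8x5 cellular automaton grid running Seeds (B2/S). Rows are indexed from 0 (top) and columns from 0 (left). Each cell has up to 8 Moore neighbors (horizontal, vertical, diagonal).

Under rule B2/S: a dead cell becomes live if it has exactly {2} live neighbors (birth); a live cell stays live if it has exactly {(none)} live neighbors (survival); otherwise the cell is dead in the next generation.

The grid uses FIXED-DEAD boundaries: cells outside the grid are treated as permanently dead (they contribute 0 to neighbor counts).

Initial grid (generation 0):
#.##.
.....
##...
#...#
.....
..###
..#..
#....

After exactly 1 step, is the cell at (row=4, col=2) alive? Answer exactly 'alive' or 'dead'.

Answer: alive

Derivation:
Simulating step by step:
Generation 0 (given above): 12 live cells
Generation 1: 7 live cells
.#...
...#.
.....
.....
.##..
.#...
....#
.#...

Cell (4,2) at generation 1: 1 -> alive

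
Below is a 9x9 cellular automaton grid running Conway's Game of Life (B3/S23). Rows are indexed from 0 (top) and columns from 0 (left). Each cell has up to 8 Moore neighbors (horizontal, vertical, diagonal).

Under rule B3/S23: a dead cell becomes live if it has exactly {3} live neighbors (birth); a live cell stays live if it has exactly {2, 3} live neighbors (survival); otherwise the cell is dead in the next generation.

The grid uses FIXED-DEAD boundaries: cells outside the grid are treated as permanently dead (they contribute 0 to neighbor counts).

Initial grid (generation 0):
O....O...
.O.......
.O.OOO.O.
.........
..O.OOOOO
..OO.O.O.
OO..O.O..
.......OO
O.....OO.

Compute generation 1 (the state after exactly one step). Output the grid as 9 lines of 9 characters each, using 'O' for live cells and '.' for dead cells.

Answer: .........
OOO..OO..
..O.O....
..O.....O
..O.OO.OO
..O.....O
.OOOOOO.O
OO...O..O
......OOO

Derivation:
Simulating step by step:
Generation 0 (given above): 27 live cells
Generation 1: 30 live cells
(generation 1 grid is the final answer)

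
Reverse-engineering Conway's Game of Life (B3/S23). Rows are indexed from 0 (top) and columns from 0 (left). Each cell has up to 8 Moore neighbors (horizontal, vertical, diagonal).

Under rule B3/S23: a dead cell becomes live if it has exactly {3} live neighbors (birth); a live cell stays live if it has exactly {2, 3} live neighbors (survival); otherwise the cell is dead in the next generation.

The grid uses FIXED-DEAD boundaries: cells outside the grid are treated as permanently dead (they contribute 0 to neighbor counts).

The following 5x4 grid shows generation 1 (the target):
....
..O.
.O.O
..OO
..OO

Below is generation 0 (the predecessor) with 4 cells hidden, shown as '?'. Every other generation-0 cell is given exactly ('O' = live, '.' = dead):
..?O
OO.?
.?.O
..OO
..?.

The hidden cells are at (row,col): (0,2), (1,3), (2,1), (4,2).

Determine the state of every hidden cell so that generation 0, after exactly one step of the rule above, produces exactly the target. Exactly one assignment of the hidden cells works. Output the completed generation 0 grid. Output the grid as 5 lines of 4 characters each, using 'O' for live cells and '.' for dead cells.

Hidden generation-0 cells (in order): (0,2), (1,3), (2,1), (4,2).
A hidden cell only influences target cells in its own 3x3 neighborhood. Try each of the 2^4 = 16 assignments, step the completed generation 0 forward once under B3/S23, and compare with the target:
  (0,2)=. (1,3)=. (2,1)=. (4,2)=. -> step gives (4,2)='.' but target has 'O' -> reject
  (0,2)=. (1,3)=. (2,1)=. (4,2)=O -> step reproduces the target at every cell -> ACCEPT
  (0,2)=. (1,3)=. (2,1)=O (4,2)=. -> step gives (1,0)='O' but target has '.' -> reject
  (0,2)=. (1,3)=. (2,1)=O (4,2)=O -> step gives (1,0)='O' but target has '.' -> reject
  (0,2)=. (1,3)=O (2,1)=. (4,2)=. -> step gives (0,2)='O' but target has '.' -> reject
  (0,2)=. (1,3)=O (2,1)=. (4,2)=O -> step gives (0,2)='O' but target has '.' -> reject
  (0,2)=. (1,3)=O (2,1)=O (4,2)=. -> step gives (0,2)='O' but target has '.' -> reject
  (0,2)=. (1,3)=O (2,1)=O (4,2)=O -> step gives (0,2)='O' but target has '.' -> reject
  (0,2)=O (1,3)=. (2,1)=. (4,2)=. -> step gives (0,1)='O' but target has '.' -> reject
  (0,2)=O (1,3)=. (2,1)=. (4,2)=O -> step gives (0,1)='O' but target has '.' -> reject
  (0,2)=O (1,3)=. (2,1)=O (4,2)=. -> step gives (0,1)='O' but target has '.' -> reject
  (0,2)=O (1,3)=. (2,1)=O (4,2)=O -> step gives (0,1)='O' but target has '.' -> reject
  (0,2)=O (1,3)=O (2,1)=. (4,2)=. -> step gives (0,1)='O' but target has '.' -> reject
  (0,2)=O (1,3)=O (2,1)=. (4,2)=O -> step gives (0,1)='O' but target has '.' -> reject
  (0,2)=O (1,3)=O (2,1)=O (4,2)=. -> step gives (0,1)='O' but target has '.' -> reject
  (0,2)=O (1,3)=O (2,1)=O (4,2)=O -> step gives (0,1)='O' but target has '.' -> reject
Unique solution: (0,2)=dead, (1,3)=dead, (2,1)=dead, (4,2)=live.
Check: live-neighbor counts of every cell in the completed generation 0:
2220
1132
2342
0233
0223
Applying B3/S23 to generation 0 with these counts gives:
....
..O.
.O.O
..OO
..OO
which matches the target exactly.

Answer: ...O
OO..
...O
..OO
..O.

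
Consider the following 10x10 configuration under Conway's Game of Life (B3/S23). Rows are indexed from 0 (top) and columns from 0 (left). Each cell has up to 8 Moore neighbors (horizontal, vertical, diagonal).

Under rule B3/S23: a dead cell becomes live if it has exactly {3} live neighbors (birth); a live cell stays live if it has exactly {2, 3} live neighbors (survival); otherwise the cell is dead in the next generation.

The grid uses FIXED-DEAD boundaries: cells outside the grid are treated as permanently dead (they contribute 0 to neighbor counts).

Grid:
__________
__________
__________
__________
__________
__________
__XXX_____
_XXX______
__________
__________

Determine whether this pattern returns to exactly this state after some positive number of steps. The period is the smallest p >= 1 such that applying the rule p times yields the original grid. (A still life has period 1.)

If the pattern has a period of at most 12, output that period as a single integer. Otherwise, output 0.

Answer: 2

Derivation:
Simulating and comparing each generation to the original:
Gen 0 (original, given above): 6 live cells
Gen 1: 6 live cells, differs from original
Gen 2: 6 live cells, MATCHES original -> period = 2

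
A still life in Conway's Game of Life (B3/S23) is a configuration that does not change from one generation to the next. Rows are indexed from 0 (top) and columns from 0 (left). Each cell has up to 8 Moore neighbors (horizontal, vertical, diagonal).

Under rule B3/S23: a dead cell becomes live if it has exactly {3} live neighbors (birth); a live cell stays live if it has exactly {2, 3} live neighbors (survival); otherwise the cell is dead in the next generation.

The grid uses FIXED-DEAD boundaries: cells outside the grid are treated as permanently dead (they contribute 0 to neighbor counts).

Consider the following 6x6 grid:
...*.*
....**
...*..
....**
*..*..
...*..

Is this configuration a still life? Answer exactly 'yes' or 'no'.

Answer: no

Derivation:
Compute generation 1 and compare to generation 0 (given above):
Generation 1:
.....*
...*.*
...*..
...**.
...*..
......
Cell (0,3) differs: gen0=1 vs gen1=0 -> NOT a still life.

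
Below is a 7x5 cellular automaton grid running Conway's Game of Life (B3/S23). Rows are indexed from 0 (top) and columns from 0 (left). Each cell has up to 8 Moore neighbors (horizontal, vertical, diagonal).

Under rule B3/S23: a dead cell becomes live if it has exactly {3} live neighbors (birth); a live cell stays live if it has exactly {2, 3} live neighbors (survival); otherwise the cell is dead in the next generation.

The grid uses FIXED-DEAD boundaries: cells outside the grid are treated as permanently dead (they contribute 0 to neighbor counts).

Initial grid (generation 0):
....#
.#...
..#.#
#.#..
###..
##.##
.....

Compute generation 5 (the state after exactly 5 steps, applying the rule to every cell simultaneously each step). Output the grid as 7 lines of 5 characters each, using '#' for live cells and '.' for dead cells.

Simulating step by step:
Generation 0 (given above): 13 live cells
Generation 1: 7 live cells
.....
...#.
..##.
#.#..
.....
#..#.
.....
Generation 2: 9 live cells
.....
..##.
.###.
.###.
.#...
.....
.....
Generation 3: 6 live cells
.....
.#.#.
....#
#..#.
.#...
.....
.....
Generation 4: 3 live cells
.....
.....
..###
.....
.....
.....
.....
Generation 5: 3 live cells
(generation 5 grid is the final answer)

Answer: .....
...#.
...#.
...#.
.....
.....
.....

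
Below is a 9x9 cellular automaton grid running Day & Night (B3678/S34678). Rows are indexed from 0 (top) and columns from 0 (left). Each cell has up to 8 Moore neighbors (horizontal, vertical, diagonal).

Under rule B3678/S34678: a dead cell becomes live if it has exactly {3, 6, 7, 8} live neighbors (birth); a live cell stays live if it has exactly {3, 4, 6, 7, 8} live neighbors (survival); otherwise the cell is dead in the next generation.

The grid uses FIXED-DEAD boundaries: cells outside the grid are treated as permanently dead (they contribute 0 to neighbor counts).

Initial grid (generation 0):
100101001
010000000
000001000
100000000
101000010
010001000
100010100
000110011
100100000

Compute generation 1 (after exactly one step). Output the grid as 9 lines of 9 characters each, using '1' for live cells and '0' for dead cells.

Simulating step by step:
Generation 0 (given above): 21 live cells
Generation 1: 12 live cells
(generation 1 grid is the final answer)

Answer: 000000000
000010000
000000000
010000000
000000000
110000100
000110010
000111000
000010000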